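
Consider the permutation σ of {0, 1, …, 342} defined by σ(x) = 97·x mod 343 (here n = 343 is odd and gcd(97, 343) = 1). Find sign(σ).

Orbit of 48 under x↦97x: [48, 197, 244, 1, 97, 148, 293]… (length divides ord_343(97)).
Cycle type of π: 14×21 + 2×24 + 1; total 46 cycles.
sign(π) = (−1)^{n − #cycles} = (−1)^{343−46} = (−1)^297 = -1.

-1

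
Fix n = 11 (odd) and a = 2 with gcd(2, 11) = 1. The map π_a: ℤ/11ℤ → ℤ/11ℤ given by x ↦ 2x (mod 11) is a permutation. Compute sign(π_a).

-1

Orbit of 10 under x↦2x: [10, 9, 7, 3, 6, 1, 2]… (length divides ord_11(2)).
π_2 has 2 disjoint cycles with lengths [10, 1] on {0,…,10}.
2 cycles on 11: each ℓ→(−1)^(ℓ−1), product (−1)^9 = -1.
Check: (2/11) = -1 by Zolotarev.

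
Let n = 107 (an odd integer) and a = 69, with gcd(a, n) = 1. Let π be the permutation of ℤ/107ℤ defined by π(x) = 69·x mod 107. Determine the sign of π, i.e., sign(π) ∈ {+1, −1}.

Orbit of 53 under x↦69x: [53, 19, 27, 44, 40, 85, 87]… (length divides ord_107(69)).
Cycle lengths of π_69 on ℤ/107ℤ: [53, 53, 1]; 3 cycles in total.
n − c = 107 − 3 = 104; sign = (−1)^104 = +1.
Zolotarev: (69|107) = +1, matching the cycle-count sign.

+1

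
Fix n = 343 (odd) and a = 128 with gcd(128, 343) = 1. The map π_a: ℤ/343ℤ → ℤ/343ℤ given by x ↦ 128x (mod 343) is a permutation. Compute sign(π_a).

Start at x=324: 324 → 312 → 148 → 79 → 165 → 197 → 177 → … (one orbit).
31 cycles of lengths [21, 21, 21, 21, 21, 21, 21, 21, 21, 21, 21, 21, 21, 21, 3, 3, 3, 3, 3, 3, 3, 3, 3, 3, 3, 3, 3, 3, 3, 3, 1].
31 cycles on 343: each ℓ→(−1)^(ℓ−1), product (−1)^312 = +1.

+1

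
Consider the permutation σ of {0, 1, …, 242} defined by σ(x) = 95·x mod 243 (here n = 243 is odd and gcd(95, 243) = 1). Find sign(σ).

-1

Orbit of 50 under x↦95x: [50, 133, 242, 148, 209, 172, 59]… (length divides ord_243(95)).
6 cycles of lengths [162, 54, 18, 6, 2, 1].
Σ(ℓ_i−1) = 243−6 = 237; sign = (−1)^237 = -1.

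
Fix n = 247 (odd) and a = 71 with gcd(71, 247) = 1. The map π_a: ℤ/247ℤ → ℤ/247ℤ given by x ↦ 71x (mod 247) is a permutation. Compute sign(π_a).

+1

Orbit of 120 under x↦71x: [120, 122, 17, 219, 235, 136, 23]… (length divides ord_247(71)).
Decompose π into cycles: lengths [36, 36, 36, 36, 36, 36, 18, 12, 1] (9 cycles, including the fixed point 0).
sign(π) = (−1)^{n − #cycles} = (−1)^{247−9} = (−1)^238 = +1.
The Jacobi symbol (71|247) = +1 (Zolotarev) agrees.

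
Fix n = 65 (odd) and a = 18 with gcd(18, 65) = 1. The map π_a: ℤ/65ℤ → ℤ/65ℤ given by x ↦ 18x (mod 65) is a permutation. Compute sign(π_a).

Orbit of 47 under x↦18x: [47, 1, 18, 64]… (length divides ord_65(18)).
π_18 has 17 disjoint cycles with lengths [4, 4, 4, 4, 4, 4, 4, 4, 4, 4, 4, 4, 4, 4, 4, 4, 1] on {0,…,64}.
17 cycles on 65: each ℓ→(−1)^(ℓ−1), product (−1)^48 = +1.

+1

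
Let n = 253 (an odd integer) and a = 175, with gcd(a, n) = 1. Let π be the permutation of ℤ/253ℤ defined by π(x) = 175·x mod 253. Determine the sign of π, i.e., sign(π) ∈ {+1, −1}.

+1

Orbit of 241 under x↦175x: [241, 177, 109, 100, 43, 188, 10]… (length divides ord_253(175)).
The orbit structure of x ↦ 175x mod 253: 17 orbits of sizes [22, 22, 22, 22, 22, 22, 22, 22, 22, 22, 22, 2, 2, 2, 2, 2, 1].
With 17 cycles on 253 points, sign = (−1)^{253−17} = +1.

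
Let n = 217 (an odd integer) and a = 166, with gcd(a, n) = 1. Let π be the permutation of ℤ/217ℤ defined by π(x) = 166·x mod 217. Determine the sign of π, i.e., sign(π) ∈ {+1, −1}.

+1

Orbit of 81 under x↦166x: [81, 209, 191, 24, 78, 145, 200]… (length divides ord_217(166)).
Cycle lengths of π_166 on ℤ/217ℤ: [30, 30, 30, 30, 30, 30, 30, 6, 1]; 9 cycles in total.
sign(π) = (−1)^{n − #cycles} = (−1)^{217−9} = (−1)^208 = +1.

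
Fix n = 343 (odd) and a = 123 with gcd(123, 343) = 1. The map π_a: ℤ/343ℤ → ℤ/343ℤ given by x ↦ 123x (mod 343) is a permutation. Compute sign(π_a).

+1

Trace 277: π^k(277) = [277, 114, 302, 102, 198, 1, 123] for k=0..6.
7 cycles of lengths [147, 147, 21, 21, 3, 3, 1].
sign(π) = (−1)^{n − #cycles} = (−1)^{343−7} = (−1)^336 = +1.
Check: (123/343) = +1 by Zolotarev.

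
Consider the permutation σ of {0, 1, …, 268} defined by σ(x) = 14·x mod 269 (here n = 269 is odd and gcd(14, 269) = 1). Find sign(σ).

+1

Start at x=142: 142 → 105 → 125 → 136 → 21 → 25 → 81 → … (one orbit).
π_14 has 5 disjoint cycles with lengths [67, 67, 67, 67, 1] on {0,…,268}.
269 − 5 = 264 transpositions; sign(π) = (−1)^264 = +1.
Via Zolotarev, sign(π_{14}) = (14|269) = +1.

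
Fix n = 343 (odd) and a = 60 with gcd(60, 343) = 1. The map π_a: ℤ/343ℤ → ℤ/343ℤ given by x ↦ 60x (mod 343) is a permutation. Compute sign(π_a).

+1

Orbit of 261 under x↦60x: [261, 225, 123, 177, 330, 249, 191]… (length divides ord_343(60)).
π_60 has 7 disjoint cycles with lengths [147, 147, 21, 21, 3, 3, 1] on {0,…,342}.
Σ(ℓ_i−1) = 343−7 = 336; sign = (−1)^336 = +1.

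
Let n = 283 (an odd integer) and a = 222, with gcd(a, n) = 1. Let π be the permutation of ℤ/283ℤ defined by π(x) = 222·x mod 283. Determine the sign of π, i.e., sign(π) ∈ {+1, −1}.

Trace 141: π^k(141) = [141, 172, 262, 149, 250, 32, 29] for k=0..6.
The orbit structure of x ↦ 222x mod 283: 4 orbits of sizes [94, 94, 94, 1].
n − c = 283 − 4 = 279; sign = (−1)^279 = -1.

-1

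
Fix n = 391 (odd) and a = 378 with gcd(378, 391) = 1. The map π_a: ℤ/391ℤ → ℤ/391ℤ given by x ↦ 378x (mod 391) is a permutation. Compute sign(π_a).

-1

Start at x=16: 16 → 183 → 358 → 38 → 288 → 166 → 188 → … (one orbit).
Cycle lengths of π_378 on ℤ/391ℤ: [44, 44, 44, 44, 44, 44, 44, 44, 22, 4, 4, 4, 4, 1]; 14 cycles in total.
With 14 cycles on 391 points, sign = (−1)^{391−14} = -1.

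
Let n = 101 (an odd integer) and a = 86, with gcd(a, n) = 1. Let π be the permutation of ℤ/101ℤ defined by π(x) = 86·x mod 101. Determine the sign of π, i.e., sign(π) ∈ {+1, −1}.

Trace 21: π^k(21) = [21, 89, 79, 27, 100, 15, 78] for k=0..6.
Cycle lengths of π_86 on ℤ/101ℤ: [100, 1]; 2 cycles in total.
sign(π) = (−1)^{n − #cycles} = (−1)^{101−2} = (−1)^99 = -1.

-1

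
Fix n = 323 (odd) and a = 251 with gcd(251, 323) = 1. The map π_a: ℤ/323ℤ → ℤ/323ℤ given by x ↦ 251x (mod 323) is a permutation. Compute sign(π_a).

+1

Orbit of 120 under x↦251x: [120, 81, 305, 4, 35, 64, 237]… (length divides ord_323(251)).
The orbit structure of x ↦ 251x mod 323: 15 orbits of sizes [36, 36, 36, 36, 36, 36, 36, 36, 9, 9, 4, 4, 4, 4, 1].
With 15 cycles on 323 points, sign = (−1)^{323−15} = +1.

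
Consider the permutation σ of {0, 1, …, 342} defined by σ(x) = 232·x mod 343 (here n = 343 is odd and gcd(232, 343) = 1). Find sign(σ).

+1

Start at x=246: 246 → 134 → 218 → 155 → 288 → 274 → 113 → … (one orbit).
π_232 has 19 disjoint cycles with lengths [49, 49, 49, 49, 49, 49, 7, 7, 7, 7, 7, 7, 1, 1, 1, 1, 1, 1, 1] on {0,…,342}.
Σ(ℓ_i−1) = 343−19 = 324; sign = (−1)^324 = +1.
(232|343)_J = +1 (Zolotarev's lemma cross-check).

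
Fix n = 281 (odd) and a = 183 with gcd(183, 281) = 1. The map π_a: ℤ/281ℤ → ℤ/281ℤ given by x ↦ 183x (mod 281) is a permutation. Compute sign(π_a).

Orbit of 273 under x↦183x: [273, 222, 162, 141, 232, 25, 79]… (length divides ord_281(183)).
Cycle type of π: 70×4 + 1; total 5 cycles.
n − c = 281 − 5 = 276; sign = (−1)^276 = +1.
Via Zolotarev, sign(π_{183}) = (183|281) = +1.

+1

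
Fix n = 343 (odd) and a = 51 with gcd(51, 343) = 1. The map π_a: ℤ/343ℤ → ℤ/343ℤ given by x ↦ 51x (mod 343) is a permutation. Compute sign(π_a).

+1

Start at x=232: 232 → 170 → 95 → 43 → 135 → 25 → 246 → … (one orbit).
Cycle lengths of π_51 on ℤ/343ℤ: [147, 147, 21, 21, 3, 3, 1]; 7 cycles in total.
With 7 cycles on 343 points, sign = (−1)^{343−7} = +1.
Check: (51/343) = +1 by Zolotarev.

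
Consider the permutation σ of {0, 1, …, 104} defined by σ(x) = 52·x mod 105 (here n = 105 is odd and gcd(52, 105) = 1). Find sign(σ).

Orbit of 16 under x↦52x: [16, 97, 4, 103, 1, 52, 79]… (length divides ord_105(52)).
The orbit structure of x ↦ 52x mod 105: 15 orbits of sizes [12, 12, 12, 12, 12, 12, 6, 6, 6, 4, 4, 4, 1, 1, 1].
15 cycles on 105: each ℓ→(−1)^(ℓ−1), product (−1)^90 = +1.
(52|105)_J = +1 (Zolotarev's lemma cross-check).

+1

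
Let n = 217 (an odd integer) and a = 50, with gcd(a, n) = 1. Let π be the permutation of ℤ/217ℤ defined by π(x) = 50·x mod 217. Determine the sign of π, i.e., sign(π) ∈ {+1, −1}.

Start at x=8: 8 → 183 → 36 → 64 → 162 → 71 → 78 → … (one orbit).
Decompose π into cycles: lengths [15, 15, 15, 15, 15, 15, 15, 15, 15, 15, 15, 15, 15, 15, 1, 1, 1, 1, 1, 1, 1] (21 cycles, including the fixed point 0).
With 21 cycles on 217 points, sign = (−1)^{217−21} = +1.
Zolotarev: (50|217) = +1, matching the cycle-count sign.

+1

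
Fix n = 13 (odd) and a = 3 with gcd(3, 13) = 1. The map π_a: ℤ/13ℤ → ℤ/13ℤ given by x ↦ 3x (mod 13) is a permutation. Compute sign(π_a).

+1

Start at x=3: 3 → 9 → 1 → 3 (one orbit).
Cycle lengths of π_3 on ℤ/13ℤ: [3, 3, 3, 3, 1]; 5 cycles in total.
Σ(ℓ_i−1) = 13−5 = 8; sign = (−1)^8 = +1.
(3|13)_J = +1 (Zolotarev's lemma cross-check).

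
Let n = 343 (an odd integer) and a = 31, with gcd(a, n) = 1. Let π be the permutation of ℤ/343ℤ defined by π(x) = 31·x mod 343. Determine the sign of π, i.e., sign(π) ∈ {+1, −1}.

-1

Orbit of 117 under x↦31x: [117, 197, 276, 324, 97, 263, 264]… (length divides ord_343(31)).
16 cycles of lengths [42, 42, 42, 42, 42, 42, 42, 6, 6, 6, 6, 6, 6, 6, 6, 1].
sign(π) = (−1)^{n − #cycles} = (−1)^{343−16} = (−1)^327 = -1.
Zolotarev: (31|343) = -1, matching the cycle-count sign.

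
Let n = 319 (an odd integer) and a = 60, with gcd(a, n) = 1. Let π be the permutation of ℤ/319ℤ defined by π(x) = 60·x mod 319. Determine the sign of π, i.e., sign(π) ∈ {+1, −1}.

Start at x=91: 91 → 37 → 306 → 177 → 93 → 157 → 169 → … (one orbit).
Decompose π into cycles: lengths [140, 140, 28, 5, 5, 1] (6 cycles, including the fixed point 0).
Σ(ℓ_i−1) = 319−6 = 313; sign = (−1)^313 = -1.
Via Zolotarev, sign(π_{60}) = (60|319) = -1.

-1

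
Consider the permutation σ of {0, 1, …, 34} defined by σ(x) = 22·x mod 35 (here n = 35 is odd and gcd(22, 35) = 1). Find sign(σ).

-1

Start at x=1: 1 → 22 → 29 → 8 → 1 (one orbit).
14 cycles of lengths [4, 4, 4, 4, 4, 4, 4, 1, 1, 1, 1, 1, 1, 1].
35 − 14 = 21 transpositions; sign(π) = (−1)^21 = -1.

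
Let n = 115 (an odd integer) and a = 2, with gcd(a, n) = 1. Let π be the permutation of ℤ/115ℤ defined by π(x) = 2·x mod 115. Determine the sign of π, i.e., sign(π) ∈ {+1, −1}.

Orbit of 62 under x↦2x: [62, 9, 18, 36, 72, 29, 58]… (length divides ord_115(2)).
Cycle type of π: 44×2 + 11×2 + 4 + 1; total 6 cycles.
sign(π) = (−1)^{n − #cycles} = (−1)^{115−6} = (−1)^109 = -1.
The Jacobi symbol (2|115) = -1 (Zolotarev) agrees.

-1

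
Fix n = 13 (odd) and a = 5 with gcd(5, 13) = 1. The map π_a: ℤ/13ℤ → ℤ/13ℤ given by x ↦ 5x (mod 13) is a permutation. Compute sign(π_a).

-1

Trace 8: π^k(8) = [8, 1, 5, 12] for k=0..3.
Cycle lengths of π_5 on ℤ/13ℤ: [4, 4, 4, 1]; 4 cycles in total.
13 − 4 = 9 transpositions; sign(π) = (−1)^9 = -1.
The Jacobi symbol (5|13) = -1 (Zolotarev) agrees.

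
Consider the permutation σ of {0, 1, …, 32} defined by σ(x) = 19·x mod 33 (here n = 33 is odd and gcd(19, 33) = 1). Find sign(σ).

Trace 10: π^k(10) = [10, 25, 13, 16, 7, 1, 19] for k=0..6.
Decompose π into cycles: lengths [10, 10, 10, 1, 1, 1] (6 cycles, including the fixed point 0).
6 cycles on 33: each ℓ→(−1)^(ℓ−1), product (−1)^27 = -1.
Check: (19/33) = -1 by Zolotarev.

-1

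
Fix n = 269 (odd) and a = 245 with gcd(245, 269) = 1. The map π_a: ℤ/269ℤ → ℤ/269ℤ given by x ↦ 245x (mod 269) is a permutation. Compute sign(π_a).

+1

Start at x=144: 144 → 41 → 92 → 213 → 268 → 24 → 231 → … (one orbit).
Cycle lengths of π_245 on ℤ/269ℤ: [134, 134, 1]; 3 cycles in total.
Σ(ℓ_i−1) = 269−3 = 266; sign = (−1)^266 = +1.
Zolotarev: (245|269) = +1, matching the cycle-count sign.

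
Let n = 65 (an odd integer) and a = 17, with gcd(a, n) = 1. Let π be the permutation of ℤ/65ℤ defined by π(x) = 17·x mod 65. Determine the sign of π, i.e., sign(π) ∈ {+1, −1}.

Orbit of 12 under x↦17x: [12, 9, 23, 1, 17, 29, 38]… (length divides ord_65(17)).
Cycle lengths of π_17 on ℤ/65ℤ: [12, 12, 12, 12, 6, 6, 4, 1]; 8 cycles in total.
n − c = 65 − 8 = 57; sign = (−1)^57 = -1.
The Jacobi symbol (17|65) = -1 (Zolotarev) agrees.

-1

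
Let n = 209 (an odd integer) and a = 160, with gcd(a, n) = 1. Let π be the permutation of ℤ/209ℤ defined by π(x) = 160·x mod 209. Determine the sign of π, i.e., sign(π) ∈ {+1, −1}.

Trace 183: π^k(183) = [183, 20, 65, 159, 151, 125, 145] for k=0..6.
Decompose π into cycles: lengths [30, 30, 30, 30, 30, 30, 10, 6, 6, 6, 1] (11 cycles, including the fixed point 0).
With 11 cycles on 209 points, sign = (−1)^{209−11} = +1.

+1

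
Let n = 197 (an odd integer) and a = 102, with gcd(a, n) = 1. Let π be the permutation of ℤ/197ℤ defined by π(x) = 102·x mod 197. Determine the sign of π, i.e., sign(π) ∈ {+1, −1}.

-1

Orbit of 4 under x↦102x: [4, 14, 49, 73, 157, 57, 101]… (length divides ord_197(102)).
2 cycles of lengths [196, 1].
197 − 2 = 195 transpositions; sign(π) = (−1)^195 = -1.
The Jacobi symbol (102|197) = -1 (Zolotarev) agrees.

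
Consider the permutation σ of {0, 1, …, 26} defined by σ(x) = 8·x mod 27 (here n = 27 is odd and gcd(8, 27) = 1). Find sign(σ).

-1

Orbit of 10 under x↦8x: [10, 26, 19, 17, 1, 8]… (length divides ord_27(8)).
The orbit structure of x ↦ 8x mod 27: 8 orbits of sizes [6, 6, 6, 2, 2, 2, 2, 1].
sign(π) = (−1)^{n − #cycles} = (−1)^{27−8} = (−1)^19 = -1.
The Jacobi symbol (8|27) = -1 (Zolotarev) agrees.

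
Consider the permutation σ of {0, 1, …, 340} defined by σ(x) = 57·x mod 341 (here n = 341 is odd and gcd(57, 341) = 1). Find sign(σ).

Orbit of 57 under x↦57x: [57, 180, 30, 5, 285, 218, 150]… (length divides ord_341(57)).
Cycle lengths of π_57 on ℤ/341ℤ: [30, 30, 30, 30, 30, 30, 30, 30, 30, 30, 10, 6, 6, 6, 6, 6, 1]; 17 cycles in total.
341 − 17 = 324 transpositions; sign(π) = (−1)^324 = +1.
The Jacobi symbol (57|341) = +1 (Zolotarev) agrees.

+1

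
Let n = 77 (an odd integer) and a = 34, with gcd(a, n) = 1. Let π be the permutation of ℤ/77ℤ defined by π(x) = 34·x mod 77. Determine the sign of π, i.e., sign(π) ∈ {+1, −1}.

-1

Start at x=1: 1 → 34 → 1 (one orbit).
π_34 has 44 disjoint cycles with lengths [2, 2, 2, 2, 2, 2, 2, 2, 2, 2, 2, 2, 2, 2, 2, 2, 2, 2, 2, 2, 2, 2, 2, 2, 2, 2, 2, 2, 2, 2, 2, 2, 2, 1, 1, 1, 1, 1, 1, 1, 1, 1, 1, 1] on {0,…,76}.
77 − 44 = 33 transpositions; sign(π) = (−1)^33 = -1.
Via Zolotarev, sign(π_{34}) = (34|77) = -1.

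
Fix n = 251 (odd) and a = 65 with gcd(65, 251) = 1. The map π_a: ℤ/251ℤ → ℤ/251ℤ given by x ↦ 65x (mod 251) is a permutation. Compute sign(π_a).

+1

Start at x=164: 164 → 118 → 140 → 64 → 144 → 73 → 227 → … (one orbit).
3 cycles of lengths [125, 125, 1].
sign(π) = (−1)^{n − #cycles} = (−1)^{251−3} = (−1)^248 = +1.
Via Zolotarev, sign(π_{65}) = (65|251) = +1.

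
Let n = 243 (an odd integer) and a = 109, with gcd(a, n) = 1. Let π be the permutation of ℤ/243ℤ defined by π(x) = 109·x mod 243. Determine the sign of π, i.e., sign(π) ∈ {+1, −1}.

+1

Orbit of 1 under x↦109x: [1, 109, 217, 82, 190, 55, 163]… (length divides ord_243(109)).
63 cycles of lengths [9, 9, 9, 9, 9, 9, 9, 9, 9, 9, 9, 9, 9, 9, 9, 9, 9, 9, 3, 3, 3, 3, 3, 3, 3, 3, 3, 3, 3, 3, 3, 3, 3, 3, 3, 3, 1, 1, 1, 1, 1, 1, 1, 1, 1, 1, 1, 1, 1, 1, 1, 1, 1, 1, 1, 1, 1, 1, 1, 1, 1, 1, 1].
Σ(ℓ_i−1) = 243−63 = 180; sign = (−1)^180 = +1.
(109|243)_J = +1 (Zolotarev's lemma cross-check).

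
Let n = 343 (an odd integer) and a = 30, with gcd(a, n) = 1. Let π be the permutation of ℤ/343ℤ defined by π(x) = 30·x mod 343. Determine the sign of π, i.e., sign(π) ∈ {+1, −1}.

+1

Orbit of 312 under x↦30x: [312, 99, 226, 263, 1, 30, 214]… (length divides ord_343(30)).
π_30 has 31 disjoint cycles with lengths [21, 21, 21, 21, 21, 21, 21, 21, 21, 21, 21, 21, 21, 21, 3, 3, 3, 3, 3, 3, 3, 3, 3, 3, 3, 3, 3, 3, 3, 3, 1] on {0,…,342}.
n − c = 343 − 31 = 312; sign = (−1)^312 = +1.
Via Zolotarev, sign(π_{30}) = (30|343) = +1.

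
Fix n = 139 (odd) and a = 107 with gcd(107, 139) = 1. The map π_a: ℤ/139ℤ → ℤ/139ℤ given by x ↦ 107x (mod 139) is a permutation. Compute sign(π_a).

+1

Trace 46: π^k(46) = [46, 57, 122, 127, 106, 83, 124] for k=0..6.
3 cycles of lengths [69, 69, 1].
With 3 cycles on 139 points, sign = (−1)^{139−3} = +1.
Via Zolotarev, sign(π_{107}) = (107|139) = +1.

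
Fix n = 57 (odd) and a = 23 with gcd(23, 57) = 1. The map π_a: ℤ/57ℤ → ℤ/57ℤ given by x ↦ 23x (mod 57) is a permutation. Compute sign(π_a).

-1

Orbit of 7 under x↦23x: [7, 47, 55, 11, 25, 5, 1]… (length divides ord_57(23)).
Cycle type of π: 18×2 + 9×2 + 2 + 1; total 6 cycles.
n − c = 57 − 6 = 51; sign = (−1)^51 = -1.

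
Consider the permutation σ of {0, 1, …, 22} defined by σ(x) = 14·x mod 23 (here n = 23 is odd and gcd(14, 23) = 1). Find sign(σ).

-1

Orbit of 21 under x↦14x: [21, 18, 22, 9, 11, 16, 17]… (length divides ord_23(14)).
2 cycles of lengths [22, 1].
23 − 2 = 21 transpositions; sign(π) = (−1)^21 = -1.
Zolotarev: (14|23) = -1, matching the cycle-count sign.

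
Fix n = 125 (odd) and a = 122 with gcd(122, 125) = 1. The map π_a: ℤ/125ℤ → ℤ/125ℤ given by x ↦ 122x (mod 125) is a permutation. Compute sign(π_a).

Start at x=39: 39 → 8 → 101 → 72 → 34 → 23 → 56 → … (one orbit).
Decompose π into cycles: lengths [100, 20, 4, 1] (4 cycles, including the fixed point 0).
125 − 4 = 121 transpositions; sign(π) = (−1)^121 = -1.

-1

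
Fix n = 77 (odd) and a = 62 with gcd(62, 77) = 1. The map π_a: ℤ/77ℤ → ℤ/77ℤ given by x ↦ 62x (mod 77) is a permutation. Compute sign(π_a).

+1

Start at x=41: 41 → 1 → 62 → 71 → 13 → 36 → 76 → … (one orbit).
11 cycles of lengths [10, 10, 10, 10, 10, 10, 10, 2, 2, 2, 1].
77 − 11 = 66 transpositions; sign(π) = (−1)^66 = +1.
Zolotarev: (62|77) = +1, matching the cycle-count sign.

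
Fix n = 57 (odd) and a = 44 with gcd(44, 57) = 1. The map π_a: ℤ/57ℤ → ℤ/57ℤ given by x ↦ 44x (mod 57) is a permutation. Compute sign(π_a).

-1

Start at x=23: 23 → 43 → 11 → 28 → 35 → 1 → 44 → … (one orbit).
The orbit structure of x ↦ 44x mod 57: 6 orbits of sizes [18, 18, 9, 9, 2, 1].
n − c = 57 − 6 = 51; sign = (−1)^51 = -1.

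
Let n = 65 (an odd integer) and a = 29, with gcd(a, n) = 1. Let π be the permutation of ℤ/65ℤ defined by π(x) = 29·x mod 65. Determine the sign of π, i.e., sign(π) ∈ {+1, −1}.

Trace 1: π^k(1) = [1, 29, 61, 14, 16, 9] for k=0..5.
Cycle lengths of π_29 on ℤ/65ℤ: [6, 6, 6, 6, 6, 6, 6, 6, 3, 3, 3, 3, 2, 2, 1]; 15 cycles in total.
n − c = 65 − 15 = 50; sign = (−1)^50 = +1.
Via Zolotarev, sign(π_{29}) = (29|65) = +1.

+1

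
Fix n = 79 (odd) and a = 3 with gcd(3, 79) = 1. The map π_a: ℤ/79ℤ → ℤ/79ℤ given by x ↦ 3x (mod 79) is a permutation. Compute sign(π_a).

Orbit of 6 under x↦3x: [6, 18, 54, 4, 12, 36, 29]… (length divides ord_79(3)).
π_3 has 2 disjoint cycles with lengths [78, 1] on {0,…,78}.
79 − 2 = 77 transpositions; sign(π) = (−1)^77 = -1.
Zolotarev: (3|79) = -1, matching the cycle-count sign.

-1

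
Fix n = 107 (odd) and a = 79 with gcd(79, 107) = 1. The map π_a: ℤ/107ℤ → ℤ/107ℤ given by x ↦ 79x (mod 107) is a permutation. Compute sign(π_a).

Trace 90: π^k(90) = [90, 48, 47, 75, 40, 57, 9] for k=0..6.
Decompose π into cycles: lengths [53, 53, 1] (3 cycles, including the fixed point 0).
With 3 cycles on 107 points, sign = (−1)^{107−3} = +1.

+1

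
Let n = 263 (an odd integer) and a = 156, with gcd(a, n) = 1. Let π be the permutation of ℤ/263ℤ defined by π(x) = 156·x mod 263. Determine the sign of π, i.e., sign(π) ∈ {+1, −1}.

+1

Start at x=1: 1 → 156 → 140 → 11 → 138 → 225 → 121 → … (one orbit).
3 cycles of lengths [131, 131, 1].
n − c = 263 − 3 = 260; sign = (−1)^260 = +1.
Zolotarev: (156|263) = +1, matching the cycle-count sign.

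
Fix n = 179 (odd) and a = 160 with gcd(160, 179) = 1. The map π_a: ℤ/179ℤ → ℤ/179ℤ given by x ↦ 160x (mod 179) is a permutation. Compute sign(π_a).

-1

Start at x=100: 100 → 69 → 121 → 28 → 5 → 84 → 15 → … (one orbit).
The orbit structure of x ↦ 160x mod 179: 2 orbits of sizes [178, 1].
sign(π) = (−1)^{n − #cycles} = (−1)^{179−2} = (−1)^177 = -1.
Zolotarev: (160|179) = -1, matching the cycle-count sign.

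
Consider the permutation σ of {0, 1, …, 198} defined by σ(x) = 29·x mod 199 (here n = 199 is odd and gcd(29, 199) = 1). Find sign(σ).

+1

Start at x=132: 132 → 47 → 169 → 125 → 43 → 53 → 144 → … (one orbit).
Cycle type of π: 99×2 + 1; total 3 cycles.
199 − 3 = 196 transpositions; sign(π) = (−1)^196 = +1.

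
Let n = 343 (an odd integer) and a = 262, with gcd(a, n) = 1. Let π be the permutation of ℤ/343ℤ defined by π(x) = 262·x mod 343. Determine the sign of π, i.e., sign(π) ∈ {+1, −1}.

-1

Start at x=324: 324 → 167 → 193 → 145 → 260 → 206 → 121 → … (one orbit).
Cycle lengths of π_262 on ℤ/343ℤ: [294, 42, 6, 1]; 4 cycles in total.
343 − 4 = 339 transpositions; sign(π) = (−1)^339 = -1.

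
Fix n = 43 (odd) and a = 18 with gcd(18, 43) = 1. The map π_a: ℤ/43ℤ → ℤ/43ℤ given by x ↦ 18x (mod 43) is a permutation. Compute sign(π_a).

-1

Start at x=30: 30 → 24 → 2 → 36 → 3 → 11 → 26 → … (one orbit).
Cycle lengths of π_18 on ℤ/43ℤ: [42, 1]; 2 cycles in total.
43 − 2 = 41 transpositions; sign(π) = (−1)^41 = -1.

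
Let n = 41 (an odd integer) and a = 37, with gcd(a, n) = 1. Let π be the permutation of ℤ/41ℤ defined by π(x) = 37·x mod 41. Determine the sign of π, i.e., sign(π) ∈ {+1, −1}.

Orbit of 18 under x↦37x: [18, 10, 1, 37, 16]… (length divides ord_41(37)).
9 cycles of lengths [5, 5, 5, 5, 5, 5, 5, 5, 1].
With 9 cycles on 41 points, sign = (−1)^{41−9} = +1.
Via Zolotarev, sign(π_{37}) = (37|41) = +1.

+1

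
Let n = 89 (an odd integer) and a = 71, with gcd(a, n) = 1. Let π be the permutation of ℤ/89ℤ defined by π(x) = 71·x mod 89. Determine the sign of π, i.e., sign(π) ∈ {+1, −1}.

+1

Trace 84: π^k(84) = [84, 1, 71, 57, 42, 45, 80] for k=0..6.
Cycle lengths of π_71 on ℤ/89ℤ: [44, 44, 1]; 3 cycles in total.
With 3 cycles on 89 points, sign = (−1)^{89−3} = +1.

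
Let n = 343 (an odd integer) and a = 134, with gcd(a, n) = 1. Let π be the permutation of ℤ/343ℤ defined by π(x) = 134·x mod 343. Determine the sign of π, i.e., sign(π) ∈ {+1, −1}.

+1

Start at x=204: 204 → 239 → 127 → 211 → 148 → 281 → 267 → … (one orbit).
π_134 has 19 disjoint cycles with lengths [49, 49, 49, 49, 49, 49, 7, 7, 7, 7, 7, 7, 1, 1, 1, 1, 1, 1, 1] on {0,…,342}.
With 19 cycles on 343 points, sign = (−1)^{343−19} = +1.
Zolotarev: (134|343) = +1, matching the cycle-count sign.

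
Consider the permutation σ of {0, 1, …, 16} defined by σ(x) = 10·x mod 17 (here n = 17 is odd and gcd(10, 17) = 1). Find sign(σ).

Start at x=4: 4 → 6 → 9 → 5 → 16 → 7 → 2 → … (one orbit).
π_10 has 2 disjoint cycles with lengths [16, 1] on {0,…,16}.
2 cycles on 17: each ℓ→(−1)^(ℓ−1), product (−1)^15 = -1.
(10|17)_J = -1 (Zolotarev's lemma cross-check).

-1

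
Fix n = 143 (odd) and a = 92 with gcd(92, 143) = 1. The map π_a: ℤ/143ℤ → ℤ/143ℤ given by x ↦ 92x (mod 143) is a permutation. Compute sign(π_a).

+1

Orbit of 92 under x↦92x: [92, 27, 53, 14, 1]… (length divides ord_143(92)).
Cycle lengths of π_92 on ℤ/143ℤ: [5, 5, 5, 5, 5, 5, 5, 5, 5, 5, 5, 5, 5, 5, 5, 5, 5, 5, 5, 5, 5, 5, 5, 5, 5, 5, 1, 1, 1, 1, 1, 1, 1, 1, 1, 1, 1, 1, 1]; 39 cycles in total.
n − c = 143 − 39 = 104; sign = (−1)^104 = +1.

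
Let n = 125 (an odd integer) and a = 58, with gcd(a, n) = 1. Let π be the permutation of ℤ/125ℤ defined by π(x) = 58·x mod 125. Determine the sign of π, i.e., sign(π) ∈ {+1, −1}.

Start at x=28: 28 → 124 → 67 → 11 → 13 → 4 → 107 → … (one orbit).
The orbit structure of x ↦ 58x mod 125: 4 orbits of sizes [100, 20, 4, 1].
With 4 cycles on 125 points, sign = (−1)^{125−4} = -1.

-1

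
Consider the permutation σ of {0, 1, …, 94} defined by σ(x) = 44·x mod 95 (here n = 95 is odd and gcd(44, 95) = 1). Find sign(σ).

+1

Start at x=54: 54 → 1 → 44 → 36 → 64 → 61 → 24 → … (one orbit).
The orbit structure of x ↦ 44x mod 95: 9 orbits of sizes [18, 18, 18, 18, 9, 9, 2, 2, 1].
sign(π) = (−1)^{n − #cycles} = (−1)^{95−9} = (−1)^86 = +1.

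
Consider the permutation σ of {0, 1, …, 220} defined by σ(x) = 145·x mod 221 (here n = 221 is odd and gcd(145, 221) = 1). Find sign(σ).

Start at x=64: 64 → 219 → 152 → 161 → 140 → 189 → 1 → … (one orbit).
π_145 has 12 disjoint cycles with lengths [24, 24, 24, 24, 24, 24, 24, 24, 12, 8, 8, 1] on {0,…,220}.
n − c = 221 − 12 = 209; sign = (−1)^209 = -1.
Zolotarev: (145|221) = -1, matching the cycle-count sign.

-1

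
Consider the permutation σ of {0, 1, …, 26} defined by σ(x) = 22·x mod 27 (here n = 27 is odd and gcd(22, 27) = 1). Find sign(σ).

+1

Trace 22: π^k(22) = [22, 25, 10, 4, 7, 19, 13] for k=0..6.
Cycle lengths of π_22 on ℤ/27ℤ: [9, 9, 3, 3, 1, 1, 1]; 7 cycles in total.
n − c = 27 − 7 = 20; sign = (−1)^20 = +1.
Check: (22/27) = +1 by Zolotarev.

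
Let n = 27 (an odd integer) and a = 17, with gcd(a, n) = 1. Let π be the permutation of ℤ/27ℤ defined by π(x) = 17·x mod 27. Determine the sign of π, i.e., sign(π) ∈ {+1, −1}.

-1

Start at x=1: 1 → 17 → 19 → 26 → 10 → 8 → 1 (one orbit).
π_17 has 8 disjoint cycles with lengths [6, 6, 6, 2, 2, 2, 2, 1] on {0,…,26}.
8 cycles on 27: each ℓ→(−1)^(ℓ−1), product (−1)^19 = -1.
Zolotarev: (17|27) = -1, matching the cycle-count sign.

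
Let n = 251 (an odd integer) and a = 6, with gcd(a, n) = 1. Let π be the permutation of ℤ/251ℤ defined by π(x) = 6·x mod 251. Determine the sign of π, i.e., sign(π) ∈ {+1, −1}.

Orbit of 84 under x↦6x: [84, 2, 12, 72, 181, 82, 241]… (length divides ord_251(6)).
The orbit structure of x ↦ 6x mod 251: 2 orbits of sizes [250, 1].
251 − 2 = 249 transpositions; sign(π) = (−1)^249 = -1.
Zolotarev: (6|251) = -1, matching the cycle-count sign.

-1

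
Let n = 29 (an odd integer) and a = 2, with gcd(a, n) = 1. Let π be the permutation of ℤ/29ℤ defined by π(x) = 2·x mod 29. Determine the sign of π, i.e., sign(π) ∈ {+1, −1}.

-1

Trace 1: π^k(1) = [1, 2, 4, 8, 16, 3, 6] for k=0..6.
Cycle lengths of π_2 on ℤ/29ℤ: [28, 1]; 2 cycles in total.
n − c = 29 − 2 = 27; sign = (−1)^27 = -1.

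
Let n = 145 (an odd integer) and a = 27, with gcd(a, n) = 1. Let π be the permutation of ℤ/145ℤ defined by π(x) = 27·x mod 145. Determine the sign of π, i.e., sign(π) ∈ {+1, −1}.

Start at x=133: 133 → 111 → 97 → 9 → 98 → 36 → 102 → … (one orbit).
7 cycles of lengths [28, 28, 28, 28, 28, 4, 1].
sign(π) = (−1)^{n − #cycles} = (−1)^{145−7} = (−1)^138 = +1.
The Jacobi symbol (27|145) = +1 (Zolotarev) agrees.

+1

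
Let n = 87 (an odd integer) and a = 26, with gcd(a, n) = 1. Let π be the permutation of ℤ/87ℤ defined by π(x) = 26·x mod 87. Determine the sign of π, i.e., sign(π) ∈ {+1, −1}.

+1

Trace 16: π^k(16) = [16, 68, 28, 32, 49, 56, 64] for k=0..6.
Cycle type of π: 28×3 + 2 + 1; total 5 cycles.
n − c = 87 − 5 = 82; sign = (−1)^82 = +1.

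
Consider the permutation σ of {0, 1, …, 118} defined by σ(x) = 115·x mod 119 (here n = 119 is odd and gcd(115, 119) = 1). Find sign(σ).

Orbit of 47 under x↦115x: [47, 50, 38, 86, 13, 67, 89]… (length divides ord_119(115)).
Cycle lengths of π_115 on ℤ/119ℤ: [12, 12, 12, 12, 12, 12, 12, 12, 6, 4, 4, 4, 4, 1]; 14 cycles in total.
sign(π) = (−1)^{n − #cycles} = (−1)^{119−14} = (−1)^105 = -1.
Via Zolotarev, sign(π_{115}) = (115|119) = -1.

-1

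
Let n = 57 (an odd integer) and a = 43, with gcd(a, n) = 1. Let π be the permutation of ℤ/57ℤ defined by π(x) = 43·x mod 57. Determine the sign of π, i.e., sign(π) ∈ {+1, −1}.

Start at x=25: 25 → 49 → 55 → 28 → 7 → 16 → 4 → … (one orbit).
9 cycles of lengths [9, 9, 9, 9, 9, 9, 1, 1, 1].
57 − 9 = 48 transpositions; sign(π) = (−1)^48 = +1.
Check: (43/57) = +1 by Zolotarev.

+1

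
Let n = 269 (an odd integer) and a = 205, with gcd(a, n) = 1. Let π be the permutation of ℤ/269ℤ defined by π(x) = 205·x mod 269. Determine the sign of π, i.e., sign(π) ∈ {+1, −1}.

Start at x=53: 53 → 105 → 5 → 218 → 36 → 117 → 44 → … (one orbit).
Cycle type of π: 67×4 + 1; total 5 cycles.
n − c = 269 − 5 = 264; sign = (−1)^264 = +1.
Check: (205/269) = +1 by Zolotarev.

+1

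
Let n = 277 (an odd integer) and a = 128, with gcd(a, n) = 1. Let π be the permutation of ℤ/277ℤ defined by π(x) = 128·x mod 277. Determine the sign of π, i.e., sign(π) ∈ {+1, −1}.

Orbit of 258 under x↦128x: [258, 61, 52, 8, 193, 51, 157]… (length divides ord_277(128)).
The orbit structure of x ↦ 128x mod 277: 4 orbits of sizes [92, 92, 92, 1].
277 − 4 = 273 transpositions; sign(π) = (−1)^273 = -1.

-1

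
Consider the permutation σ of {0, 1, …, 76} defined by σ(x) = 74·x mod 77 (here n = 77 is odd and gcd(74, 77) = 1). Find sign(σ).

-1

Trace 72: π^k(72) = [72, 15, 32, 58, 57, 60, 51] for k=0..6.
The orbit structure of x ↦ 74x mod 77: 6 orbits of sizes [30, 30, 10, 3, 3, 1].
With 6 cycles on 77 points, sign = (−1)^{77−6} = -1.
Check: (74/77) = -1 by Zolotarev.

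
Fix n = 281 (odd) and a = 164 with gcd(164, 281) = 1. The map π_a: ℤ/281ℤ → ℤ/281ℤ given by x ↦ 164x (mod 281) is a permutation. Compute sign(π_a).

Orbit of 267 under x↦164x: [267, 233, 277, 187, 39, 214, 252]… (length divides ord_281(164)).
2 cycles of lengths [280, 1].
281 − 2 = 279 transpositions; sign(π) = (−1)^279 = -1.
(164|281)_J = -1 (Zolotarev's lemma cross-check).

-1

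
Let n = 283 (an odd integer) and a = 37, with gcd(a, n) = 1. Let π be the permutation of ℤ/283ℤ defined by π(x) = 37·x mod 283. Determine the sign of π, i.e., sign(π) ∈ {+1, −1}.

Orbit of 282 under x↦37x: [282, 246, 46, 4, 148, 99, 267]… (length divides ord_283(37)).
The orbit structure of x ↦ 37x mod 283: 2 orbits of sizes [282, 1].
2 cycles on 283: each ℓ→(−1)^(ℓ−1), product (−1)^281 = -1.

-1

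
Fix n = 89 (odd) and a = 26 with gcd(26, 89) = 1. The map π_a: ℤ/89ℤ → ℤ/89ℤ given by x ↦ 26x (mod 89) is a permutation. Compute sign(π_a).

-1

Start at x=18: 18 → 23 → 64 → 62 → 10 → 82 → 85 → … (one orbit).
2 cycles of lengths [88, 1].
2 cycles on 89: each ℓ→(−1)^(ℓ−1), product (−1)^87 = -1.
Zolotarev: (26|89) = -1, matching the cycle-count sign.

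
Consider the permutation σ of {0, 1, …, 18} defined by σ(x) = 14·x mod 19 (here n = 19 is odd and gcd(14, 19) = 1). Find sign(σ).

-1

Orbit of 18 under x↦14x: [18, 5, 13, 11, 2, 9, 12]… (length divides ord_19(14)).
Decompose π into cycles: lengths [18, 1] (2 cycles, including the fixed point 0).
n − c = 19 − 2 = 17; sign = (−1)^17 = -1.
Check: (14/19) = -1 by Zolotarev.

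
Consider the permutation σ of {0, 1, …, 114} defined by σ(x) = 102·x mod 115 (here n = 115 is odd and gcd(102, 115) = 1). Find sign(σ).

+1

Trace 54: π^k(54) = [54, 103, 41, 42, 29, 83, 71] for k=0..6.
Cycle type of π: 44×2 + 22 + 4 + 1; total 5 cycles.
With 5 cycles on 115 points, sign = (−1)^{115−5} = +1.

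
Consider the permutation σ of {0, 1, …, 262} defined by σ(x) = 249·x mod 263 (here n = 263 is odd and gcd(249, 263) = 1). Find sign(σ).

Trace 51: π^k(51) = [51, 75, 2, 235, 129, 35, 36] for k=0..6.
Cycle lengths of π_249 on ℤ/263ℤ: [131, 131, 1]; 3 cycles in total.
3 cycles on 263: each ℓ→(−1)^(ℓ−1), product (−1)^260 = +1.
Check: (249/263) = +1 by Zolotarev.

+1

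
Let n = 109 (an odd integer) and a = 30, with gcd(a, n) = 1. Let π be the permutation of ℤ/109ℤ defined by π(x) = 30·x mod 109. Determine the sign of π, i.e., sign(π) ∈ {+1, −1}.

Start at x=38: 38 → 50 → 83 → 92 → 35 → 69 → 108 → … (one orbit).
The orbit structure of x ↦ 30x mod 109: 2 orbits of sizes [108, 1].
With 2 cycles on 109 points, sign = (−1)^{109−2} = -1.
Via Zolotarev, sign(π_{30}) = (30|109) = -1.

-1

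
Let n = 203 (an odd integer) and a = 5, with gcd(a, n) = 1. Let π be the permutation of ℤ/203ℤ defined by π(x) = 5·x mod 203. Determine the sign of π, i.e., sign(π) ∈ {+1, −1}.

-1

Start at x=198: 198 → 178 → 78 → 187 → 123 → 6 → 30 → … (one orbit).
Cycle type of π: 42×4 + 14×2 + 6 + 1; total 8 cycles.
8 cycles on 203: each ℓ→(−1)^(ℓ−1), product (−1)^195 = -1.
(5|203)_J = -1 (Zolotarev's lemma cross-check).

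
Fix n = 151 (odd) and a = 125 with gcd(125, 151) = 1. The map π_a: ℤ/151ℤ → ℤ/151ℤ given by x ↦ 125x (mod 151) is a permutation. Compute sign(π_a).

+1

Trace 64: π^k(64) = [64, 148, 78, 86, 29, 1, 125] for k=0..6.
7 cycles of lengths [25, 25, 25, 25, 25, 25, 1].
Σ(ℓ_i−1) = 151−7 = 144; sign = (−1)^144 = +1.
Check: (125/151) = +1 by Zolotarev.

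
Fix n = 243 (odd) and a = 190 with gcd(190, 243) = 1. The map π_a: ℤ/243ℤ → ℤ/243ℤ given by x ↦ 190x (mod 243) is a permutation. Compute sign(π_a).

+1

Trace 136: π^k(136) = [136, 82, 28, 217, 163, 109, 55] for k=0..6.
π_190 has 63 disjoint cycles with lengths [9, 9, 9, 9, 9, 9, 9, 9, 9, 9, 9, 9, 9, 9, 9, 9, 9, 9, 3, 3, 3, 3, 3, 3, 3, 3, 3, 3, 3, 3, 3, 3, 3, 3, 3, 3, 1, 1, 1, 1, 1, 1, 1, 1, 1, 1, 1, 1, 1, 1, 1, 1, 1, 1, 1, 1, 1, 1, 1, 1, 1, 1, 1] on {0,…,242}.
Σ(ℓ_i−1) = 243−63 = 180; sign = (−1)^180 = +1.
Zolotarev: (190|243) = +1, matching the cycle-count sign.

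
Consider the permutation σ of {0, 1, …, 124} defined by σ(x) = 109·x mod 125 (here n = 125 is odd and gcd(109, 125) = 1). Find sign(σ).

+1

Orbit of 76 under x↦109x: [76, 34, 81, 79, 111, 99, 41]… (length divides ord_125(109)).
Cycle type of π: 50×2 + 10×2 + 2×2 + 1; total 7 cycles.
With 7 cycles on 125 points, sign = (−1)^{125−7} = +1.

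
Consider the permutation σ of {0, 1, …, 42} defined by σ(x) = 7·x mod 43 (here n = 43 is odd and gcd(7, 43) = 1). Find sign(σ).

Start at x=37: 37 → 1 → 7 → 6 → 42 → 36 → 37 (one orbit).
Cycle lengths of π_7 on ℤ/43ℤ: [6, 6, 6, 6, 6, 6, 6, 1]; 8 cycles in total.
43 − 8 = 35 transpositions; sign(π) = (−1)^35 = -1.

-1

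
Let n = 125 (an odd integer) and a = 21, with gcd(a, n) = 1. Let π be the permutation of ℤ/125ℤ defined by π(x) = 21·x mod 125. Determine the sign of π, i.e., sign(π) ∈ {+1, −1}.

+1

Orbit of 46 under x↦21x: [46, 91, 36, 6, 1, 21, 66]… (length divides ord_125(21)).
Cycle type of π: 25×4 + 5×4 + 1×5; total 13 cycles.
n − c = 125 − 13 = 112; sign = (−1)^112 = +1.
The Jacobi symbol (21|125) = +1 (Zolotarev) agrees.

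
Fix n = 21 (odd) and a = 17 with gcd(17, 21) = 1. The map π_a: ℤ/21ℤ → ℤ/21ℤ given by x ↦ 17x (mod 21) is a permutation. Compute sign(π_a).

+1

Trace 4: π^k(4) = [4, 5, 1, 17, 16, 20] for k=0..5.
Cycle type of π: 6×3 + 2 + 1; total 5 cycles.
sign(π) = (−1)^{n − #cycles} = (−1)^{21−5} = (−1)^16 = +1.
Check: (17/21) = +1 by Zolotarev.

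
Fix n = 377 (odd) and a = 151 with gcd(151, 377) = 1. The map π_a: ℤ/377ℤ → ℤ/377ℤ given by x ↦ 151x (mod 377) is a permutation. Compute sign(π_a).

Orbit of 57 under x↦151x: [57, 313, 138, 103, 96, 170, 34]… (length divides ord_377(151)).
Cycle lengths of π_151 on ℤ/377ℤ: [28, 28, 28, 28, 28, 28, 28, 28, 28, 28, 28, 28, 14, 14, 4, 4, 4, 1]; 18 cycles in total.
Σ(ℓ_i−1) = 377−18 = 359; sign = (−1)^359 = -1.
Check: (151/377) = -1 by Zolotarev.

-1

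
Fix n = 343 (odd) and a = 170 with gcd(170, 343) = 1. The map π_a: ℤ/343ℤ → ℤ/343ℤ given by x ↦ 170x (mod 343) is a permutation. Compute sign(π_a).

+1

Orbit of 16 under x↦170x: [16, 319, 36, 289, 81, 50, 268]… (length divides ord_343(170)).
Cycle lengths of π_170 on ℤ/343ℤ: [147, 147, 21, 21, 3, 3, 1]; 7 cycles in total.
n − c = 343 − 7 = 336; sign = (−1)^336 = +1.
Zolotarev: (170|343) = +1, matching the cycle-count sign.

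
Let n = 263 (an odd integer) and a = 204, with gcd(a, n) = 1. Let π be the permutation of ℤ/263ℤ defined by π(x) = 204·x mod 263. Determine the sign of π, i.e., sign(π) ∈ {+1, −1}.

+1

Start at x=190: 190 → 99 → 208 → 89 → 9 → 258 → 32 → … (one orbit).
Decompose π into cycles: lengths [131, 131, 1] (3 cycles, including the fixed point 0).
With 3 cycles on 263 points, sign = (−1)^{263−3} = +1.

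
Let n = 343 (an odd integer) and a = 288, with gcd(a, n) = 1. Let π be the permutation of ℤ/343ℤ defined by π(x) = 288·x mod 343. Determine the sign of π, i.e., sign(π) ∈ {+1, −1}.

Start at x=15: 15 → 204 → 99 → 43 → 36 → 78 → 169 → … (one orbit).
Cycle type of π: 49×6 + 7×6 + 1×7; total 19 cycles.
19 cycles on 343: each ℓ→(−1)^(ℓ−1), product (−1)^324 = +1.

+1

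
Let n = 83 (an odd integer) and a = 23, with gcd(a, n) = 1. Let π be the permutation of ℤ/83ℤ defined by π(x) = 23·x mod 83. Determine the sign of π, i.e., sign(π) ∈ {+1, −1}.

Start at x=33: 33 → 12 → 27 → 40 → 7 → 78 → 51 → … (one orbit).
The orbit structure of x ↦ 23x mod 83: 3 orbits of sizes [41, 41, 1].
sign(π) = (−1)^{n − #cycles} = (−1)^{83−3} = (−1)^80 = +1.
The Jacobi symbol (23|83) = +1 (Zolotarev) agrees.

+1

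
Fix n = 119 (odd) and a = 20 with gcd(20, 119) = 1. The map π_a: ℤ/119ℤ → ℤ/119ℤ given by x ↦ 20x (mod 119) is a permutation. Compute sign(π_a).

+1

Trace 15: π^k(15) = [15, 62, 50, 48, 8, 41, 106] for k=0..6.
Cycle lengths of π_20 on ℤ/119ℤ: [16, 16, 16, 16, 16, 16, 16, 2, 2, 2, 1]; 11 cycles in total.
119 − 11 = 108 transpositions; sign(π) = (−1)^108 = +1.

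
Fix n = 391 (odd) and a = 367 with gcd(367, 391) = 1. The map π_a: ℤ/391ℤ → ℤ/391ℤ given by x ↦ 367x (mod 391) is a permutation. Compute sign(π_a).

+1

Orbit of 47 under x↦367x: [47, 45, 93, 114, 1, 367, 185]… (length divides ord_391(367)).
Cycle type of π: 16×23 + 2×11 + 1; total 35 cycles.
35 cycles on 391: each ℓ→(−1)^(ℓ−1), product (−1)^356 = +1.
Via Zolotarev, sign(π_{367}) = (367|391) = +1.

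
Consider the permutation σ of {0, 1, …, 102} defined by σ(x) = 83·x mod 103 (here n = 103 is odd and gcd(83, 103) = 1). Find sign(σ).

Start at x=38: 38 → 64 → 59 → 56 → 13 → 49 → 50 → … (one orbit).
Decompose π into cycles: lengths [51, 51, 1] (3 cycles, including the fixed point 0).
With 3 cycles on 103 points, sign = (−1)^{103−3} = +1.

+1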